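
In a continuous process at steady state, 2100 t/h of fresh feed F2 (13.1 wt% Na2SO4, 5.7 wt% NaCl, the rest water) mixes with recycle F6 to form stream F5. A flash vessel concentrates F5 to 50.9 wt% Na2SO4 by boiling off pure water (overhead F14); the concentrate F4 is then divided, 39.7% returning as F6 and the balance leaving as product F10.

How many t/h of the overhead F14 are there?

1560 t/h

Overall Na2SO4 balance (none leaves overhead): Na2SO4 in fresh feed = Na2SO4 in product, i.e. 2100×0.131 = (1−0.397)·F4·0.509.
F4 = 275.1/(0.509×0.603) = 896.3 t/h.
Recycle F6 = 0.397×896.3 = 355.83 t/h.
Combined feed F5 = 2100 + 355.83 = 2455.8 t/h.
Overhead F14 = F5 − F4 = 2455.8 − 896.3 = 1559.5 t/h.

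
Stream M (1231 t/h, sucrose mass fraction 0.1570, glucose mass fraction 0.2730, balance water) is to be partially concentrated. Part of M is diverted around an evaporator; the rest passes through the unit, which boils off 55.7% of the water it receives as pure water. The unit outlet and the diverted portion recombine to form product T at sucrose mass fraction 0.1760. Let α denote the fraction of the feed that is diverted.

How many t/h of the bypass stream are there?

812.4 t/h

All 1231×0.157 = 193.27 t/h of sucrose reaches T, so T = 193.27/0.176 = 1098.1 t/h and vapour = 132.89 t/h.
The evaporator receives (1−α)·1231 of feed at 0.570 water and removes 0.557 of that water:
0.557×0.570×(1−α)×1231 = 132.89
(1−α) = 132.89/390.83 = 0.3400;  α = 0.6600.
Bypass flow = 0.6600×1231 = 812.43 t/h.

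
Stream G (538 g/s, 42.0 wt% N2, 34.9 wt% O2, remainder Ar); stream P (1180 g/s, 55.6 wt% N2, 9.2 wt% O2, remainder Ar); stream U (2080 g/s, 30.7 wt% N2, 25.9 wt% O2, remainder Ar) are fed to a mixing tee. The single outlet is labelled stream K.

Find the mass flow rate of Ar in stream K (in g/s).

Ar out = Ar in = 538×0.231 + 1180×0.352 + 2080×0.434 = 1442.4 g/s.

1442 g/s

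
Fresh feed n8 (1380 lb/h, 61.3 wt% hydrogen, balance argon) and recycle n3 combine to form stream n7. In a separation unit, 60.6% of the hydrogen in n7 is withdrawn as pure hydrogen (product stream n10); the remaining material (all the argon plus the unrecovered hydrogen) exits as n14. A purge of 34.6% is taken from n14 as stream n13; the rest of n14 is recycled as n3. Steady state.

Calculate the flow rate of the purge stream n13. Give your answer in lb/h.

689.4 lb/h

argon enters only via n8 and leaves only via the purge: 1380×0.387 = 0.346×(argon in n14), and the separation unit passes all argon, so argon in n7 = argon in n14 = 1543.5 lb/h.
hydrogen in n7: m_A = 1380×0.613 + (1−0.346)·(1−0.606)·m_A, so m_A = 845.94/0.7423 = 1139.6 lb/h.
n14 = (1−0.606)×1139.6 + 1543.5 = 1992.5 lb/h.
Purge n13 = 0.346×1992.5 = 689.41 lb/h.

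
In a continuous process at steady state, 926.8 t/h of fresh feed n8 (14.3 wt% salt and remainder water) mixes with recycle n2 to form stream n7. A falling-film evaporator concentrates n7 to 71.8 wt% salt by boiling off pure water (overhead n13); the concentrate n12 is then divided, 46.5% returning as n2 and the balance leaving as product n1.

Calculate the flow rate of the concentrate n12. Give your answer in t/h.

345 t/h

Overall salt balance (none leaves overhead): salt in fresh feed = salt in product, i.e. 926.8×0.143 = (1−0.465)·n12·0.718.
n12 = 132.53/(0.718×0.535) = 345.02 t/h.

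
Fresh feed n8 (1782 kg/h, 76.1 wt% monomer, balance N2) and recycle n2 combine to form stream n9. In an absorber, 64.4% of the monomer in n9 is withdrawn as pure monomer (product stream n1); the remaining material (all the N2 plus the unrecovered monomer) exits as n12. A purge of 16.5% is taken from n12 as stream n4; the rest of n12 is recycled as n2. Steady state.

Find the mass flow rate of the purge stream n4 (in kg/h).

539.3 kg/h

N2 enters only via n8 and leaves only via the purge: 1782×0.239 = 0.165×(N2 in n12), and the absorber passes all N2, so N2 in n9 = N2 in n12 = 2581.2 kg/h.
monomer in n9: m_A = 1782×0.761 + (1−0.165)·(1−0.644)·m_A, so m_A = 1356.1/0.7027 = 1929.7 kg/h.
n12 = (1−0.644)×1929.7 + 2581.2 = 3268.2 kg/h.
Purge n4 = 0.165×3268.2 = 539.25 kg/h.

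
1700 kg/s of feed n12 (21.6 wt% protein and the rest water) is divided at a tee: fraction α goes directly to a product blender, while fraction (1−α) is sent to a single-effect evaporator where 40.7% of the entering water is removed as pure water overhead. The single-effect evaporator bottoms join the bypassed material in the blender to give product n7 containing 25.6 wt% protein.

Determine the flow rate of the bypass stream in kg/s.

867.5 kg/s

All 1700×0.216 = 367.2 kg/s of protein reaches n7, so n7 = 367.2/0.256 = 1434.4 kg/s and vapour = 265.62 kg/s.
The evaporator receives (1−α)·1700 of feed at 0.784 water and removes 0.407 of that water:
0.407×0.784×(1−α)×1700 = 265.62
(1−α) = 265.62/542.45 = 0.4897;  α = 0.5103.
Bypass flow = 0.5103×1700 = 867.55 kg/s.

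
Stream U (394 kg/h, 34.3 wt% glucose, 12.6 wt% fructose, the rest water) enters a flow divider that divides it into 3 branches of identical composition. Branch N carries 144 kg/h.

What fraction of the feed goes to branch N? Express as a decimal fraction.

Fraction to N = 144/394 = 0.3655.

0.365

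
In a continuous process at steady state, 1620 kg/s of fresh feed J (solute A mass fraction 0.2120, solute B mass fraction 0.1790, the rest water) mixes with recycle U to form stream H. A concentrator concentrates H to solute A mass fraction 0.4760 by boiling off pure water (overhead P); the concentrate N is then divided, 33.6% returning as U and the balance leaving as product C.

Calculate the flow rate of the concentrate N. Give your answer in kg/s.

Overall solute A balance (none leaves overhead): solute A in fresh feed = solute A in product, i.e. 1620×0.212 = (1−0.336)·N·0.476.
N = 343.44/(0.476×0.664) = 1086.6 kg/s.

1087 kg/s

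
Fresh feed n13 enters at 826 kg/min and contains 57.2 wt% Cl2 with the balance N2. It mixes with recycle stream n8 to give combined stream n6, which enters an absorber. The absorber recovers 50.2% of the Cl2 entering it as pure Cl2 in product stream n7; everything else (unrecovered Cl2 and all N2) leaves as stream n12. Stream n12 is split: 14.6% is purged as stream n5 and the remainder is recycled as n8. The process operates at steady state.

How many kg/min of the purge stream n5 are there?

N2 enters only via n13 and leaves only via the purge: 826×0.428 = 0.146×(N2 in n12), and the absorber passes all N2, so N2 in n6 = N2 in n12 = 2421.4 kg/min.
Cl2 in n6: m_A = 826×0.572 + (1−0.146)·(1−0.502)·m_A, so m_A = 472.47/0.5747 = 822.11 kg/min.
n12 = (1−0.502)×822.11 + 2421.4 = 2830.8 kg/min.
Purge n5 = 0.146×2830.8 = 413.3 kg/min.

413.3 kg/min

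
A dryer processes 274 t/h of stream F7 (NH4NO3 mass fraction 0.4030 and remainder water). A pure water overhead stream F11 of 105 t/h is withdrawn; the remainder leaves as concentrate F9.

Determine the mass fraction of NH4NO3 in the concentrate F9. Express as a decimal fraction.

NH4NO3 is not removed: 274×0.403 = 110.42 t/h of NH4NO3 enters F9.
Concentrate = 274 − 105 = 169 t/h.
Mass fraction = 110.42/169 = 0.6534.

0.6534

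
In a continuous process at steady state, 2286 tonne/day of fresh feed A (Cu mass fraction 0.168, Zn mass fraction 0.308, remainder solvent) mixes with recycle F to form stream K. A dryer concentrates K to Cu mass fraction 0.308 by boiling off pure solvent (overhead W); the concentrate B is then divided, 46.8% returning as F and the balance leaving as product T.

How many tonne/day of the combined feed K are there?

3383 tonne/day

Overall Cu balance (none leaves overhead): Cu in fresh feed = Cu in product, i.e. 2286×0.168 = (1−0.468)·B·0.308.
B = 384.05/(0.308×0.532) = 2343.8 tonne/day.
Recycle F = 0.468×2343.8 = 1096.9 tonne/day.
Combined feed K = 2286 + 1096.9 = 3382.9 tonne/day.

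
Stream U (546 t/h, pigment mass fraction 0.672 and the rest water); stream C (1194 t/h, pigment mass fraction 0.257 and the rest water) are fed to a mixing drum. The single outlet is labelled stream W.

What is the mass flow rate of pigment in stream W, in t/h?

673.8 t/h

pigment out = pigment in = 546×0.672 + 1194×0.257 = 673.77 t/h.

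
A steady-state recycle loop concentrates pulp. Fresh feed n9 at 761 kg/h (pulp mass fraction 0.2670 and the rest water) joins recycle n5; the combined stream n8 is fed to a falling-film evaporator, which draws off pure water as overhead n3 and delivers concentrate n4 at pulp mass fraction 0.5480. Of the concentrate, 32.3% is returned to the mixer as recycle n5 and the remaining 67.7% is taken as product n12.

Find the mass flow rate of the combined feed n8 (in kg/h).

937.9 kg/h

Overall pulp balance (none leaves overhead): pulp in fresh feed = pulp in product, i.e. 761×0.267 = (1−0.323)·n4·0.548.
n4 = 203.19/(0.548×0.677) = 547.68 kg/h.
Recycle n5 = 0.323×547.68 = 176.9 kg/h.
Combined feed n8 = 761 + 176.9 = 937.9 kg/h.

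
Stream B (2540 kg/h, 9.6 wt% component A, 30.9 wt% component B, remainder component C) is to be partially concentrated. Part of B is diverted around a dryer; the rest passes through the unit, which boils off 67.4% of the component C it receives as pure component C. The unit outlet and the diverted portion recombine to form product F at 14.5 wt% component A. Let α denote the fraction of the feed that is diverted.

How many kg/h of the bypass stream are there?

All 2540×0.096 = 243.84 kg/h of component A reaches F, so F = 243.84/0.145 = 1681.7 kg/h and vapour = 858.34 kg/h.
The evaporator receives (1−α)·2540 of feed at 0.595 component C and removes 0.674 of that component C:
0.674×0.595×(1−α)×2540 = 858.34
(1−α) = 858.34/1018.6 = 0.8427;  α = 0.1573.
Bypass flow = 0.1573×2540 = 399.65 kg/h.

399.6 kg/h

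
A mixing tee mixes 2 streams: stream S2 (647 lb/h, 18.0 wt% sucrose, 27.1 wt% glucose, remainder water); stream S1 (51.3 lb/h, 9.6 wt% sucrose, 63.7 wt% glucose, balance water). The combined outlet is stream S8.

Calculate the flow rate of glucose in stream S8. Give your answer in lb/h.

glucose out = glucose in = 647×0.271 + 51.3×0.637 = 208.02 lb/h.

208 lb/h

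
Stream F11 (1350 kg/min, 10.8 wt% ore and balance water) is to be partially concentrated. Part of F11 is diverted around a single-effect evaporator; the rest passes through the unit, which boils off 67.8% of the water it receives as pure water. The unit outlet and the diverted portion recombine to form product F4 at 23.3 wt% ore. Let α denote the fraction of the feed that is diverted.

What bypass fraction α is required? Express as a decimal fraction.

All 1350×0.108 = 145.8 kg/min of ore reaches F4, so F4 = 145.8/0.233 = 625.75 kg/min and vapour = 724.25 kg/min.
The evaporator receives (1−α)·1350 of feed at 0.892 water and removes 0.678 of that water:
0.678×0.892×(1−α)×1350 = 724.25
(1−α) = 724.25/816.45 = 0.8871;  α = 0.1129.

0.113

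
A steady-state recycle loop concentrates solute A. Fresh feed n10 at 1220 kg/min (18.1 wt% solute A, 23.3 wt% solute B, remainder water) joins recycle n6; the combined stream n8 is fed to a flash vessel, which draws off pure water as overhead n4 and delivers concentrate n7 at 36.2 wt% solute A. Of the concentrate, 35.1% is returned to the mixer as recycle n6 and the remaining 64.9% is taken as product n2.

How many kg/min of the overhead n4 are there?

Overall solute A balance (none leaves overhead): solute A in fresh feed = solute A in product, i.e. 1220×0.181 = (1−0.351)·n7·0.362.
n7 = 220.82/(0.362×0.649) = 939.91 kg/min.
Recycle n6 = 0.351×939.91 = 329.91 kg/min.
Combined feed n8 = 1220 + 329.91 = 1549.9 kg/min.
Overhead n4 = n8 − n7 = 1549.9 − 939.91 = 610 kg/min.

610 kg/min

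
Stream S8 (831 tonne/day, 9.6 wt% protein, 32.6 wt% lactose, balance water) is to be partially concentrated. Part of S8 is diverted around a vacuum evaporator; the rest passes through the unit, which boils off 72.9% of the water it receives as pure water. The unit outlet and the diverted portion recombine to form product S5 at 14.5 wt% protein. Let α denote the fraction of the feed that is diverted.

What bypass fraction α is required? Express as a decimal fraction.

0.198

All 831×0.096 = 79.776 tonne/day of protein reaches S5, so S5 = 79.776/0.145 = 550.18 tonne/day and vapour = 280.82 tonne/day.
The evaporator receives (1−α)·831 of feed at 0.578 water and removes 0.729 of that water:
0.729×0.578×(1−α)×831 = 280.82
(1−α) = 280.82/350.15 = 0.8020;  α = 0.1980.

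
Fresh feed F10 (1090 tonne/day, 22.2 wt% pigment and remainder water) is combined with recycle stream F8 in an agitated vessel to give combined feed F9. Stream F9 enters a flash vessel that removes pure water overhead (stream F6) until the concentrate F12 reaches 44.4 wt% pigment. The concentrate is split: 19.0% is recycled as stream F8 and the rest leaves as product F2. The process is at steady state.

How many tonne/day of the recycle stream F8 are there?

Overall pigment balance (none leaves overhead): pigment in fresh feed = pigment in product, i.e. 1090×0.222 = (1−0.190)·F12·0.444.
F12 = 241.98/(0.444×0.810) = 672.84 tonne/day.
Recycle F8 = 0.190×672.84 = 127.84 tonne/day.

127.8 tonne/day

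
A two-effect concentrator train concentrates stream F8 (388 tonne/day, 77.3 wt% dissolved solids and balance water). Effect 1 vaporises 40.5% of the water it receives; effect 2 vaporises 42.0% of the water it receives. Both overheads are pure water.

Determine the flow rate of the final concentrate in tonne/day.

water in feed = 388×0.227 = 88.076 tonne/day.
After stage 1: water left = (1−0.405)×88.076 = 52.405; stream total = 352.33 tonne/day.
After stage 2: water left = (1−0.420)×52.405 = 30.395; final concentrate = 330.32 tonne/day.

330.3 tonne/day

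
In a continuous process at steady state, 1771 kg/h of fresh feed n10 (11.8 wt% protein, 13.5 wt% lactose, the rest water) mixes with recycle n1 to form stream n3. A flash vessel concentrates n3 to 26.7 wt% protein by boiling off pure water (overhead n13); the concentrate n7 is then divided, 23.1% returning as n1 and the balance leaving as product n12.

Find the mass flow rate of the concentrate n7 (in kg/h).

1018 kg/h

Overall protein balance (none leaves overhead): protein in fresh feed = protein in product, i.e. 1771×0.118 = (1−0.231)·n7·0.267.
n7 = 208.98/(0.267×0.769) = 1017.8 kg/h.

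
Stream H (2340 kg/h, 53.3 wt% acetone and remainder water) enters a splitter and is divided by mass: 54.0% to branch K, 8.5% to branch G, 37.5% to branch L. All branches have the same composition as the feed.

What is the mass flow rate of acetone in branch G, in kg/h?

Branch G total = 0.085×2340 = 198.9 kg/h.
acetone in G = 0.533×198.9 = 106.01 kg/h.

106 kg/h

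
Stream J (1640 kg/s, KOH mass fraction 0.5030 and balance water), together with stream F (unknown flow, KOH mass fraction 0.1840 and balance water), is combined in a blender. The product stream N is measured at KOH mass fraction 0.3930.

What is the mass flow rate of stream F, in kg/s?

Let F be the unknown flow. Total out = 1640 + F.
KOH balance: 824.92 + 0.184·F = 0.393·(1640 + F)
(0.184 − 0.393)·F = 0.393×1640 − 824.92 = -180.4
F = -180.4 / -0.209 = 863.16 kg/s

863.2 kg/s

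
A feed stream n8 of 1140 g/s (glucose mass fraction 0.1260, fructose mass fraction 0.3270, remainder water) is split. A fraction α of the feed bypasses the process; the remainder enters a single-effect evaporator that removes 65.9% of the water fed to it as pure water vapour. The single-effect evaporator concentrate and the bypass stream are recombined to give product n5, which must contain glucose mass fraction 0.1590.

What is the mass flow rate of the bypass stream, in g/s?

All 1140×0.126 = 143.64 g/s of glucose reaches n5, so n5 = 143.64/0.159 = 903.4 g/s and vapour = 236.6 g/s.
The evaporator receives (1−α)·1140 of feed at 0.547 water and removes 0.659 of that water:
0.659×0.547×(1−α)×1140 = 236.6
(1−α) = 236.6/410.94 = 0.5758;  α = 0.4242.
Bypass flow = 0.4242×1140 = 483.63 g/s.

483.6 g/s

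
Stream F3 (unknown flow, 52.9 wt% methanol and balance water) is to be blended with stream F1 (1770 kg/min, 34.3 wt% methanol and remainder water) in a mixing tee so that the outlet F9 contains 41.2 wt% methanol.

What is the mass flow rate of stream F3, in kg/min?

1044 kg/min

Let F3 be the unknown flow. Total out = 1770 + F3.
methanol balance: 607.11 + 0.529·F3 = 0.412·(1770 + F3)
(0.529 − 0.412)·F3 = 0.412×1770 − 607.11 = 122.13
F3 = 122.13 / 0.117 = 1043.8 kg/min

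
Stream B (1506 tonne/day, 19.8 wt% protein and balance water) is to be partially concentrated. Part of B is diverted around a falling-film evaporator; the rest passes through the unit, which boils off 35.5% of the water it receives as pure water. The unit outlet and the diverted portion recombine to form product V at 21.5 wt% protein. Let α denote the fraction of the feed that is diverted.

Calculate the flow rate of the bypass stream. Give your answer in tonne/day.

1088 tonne/day

All 1506×0.198 = 298.19 tonne/day of protein reaches V, so V = 298.19/0.215 = 1386.9 tonne/day and vapour = 119.08 tonne/day.
The evaporator receives (1−α)·1506 of feed at 0.802 water and removes 0.355 of that water:
0.355×0.802×(1−α)×1506 = 119.08
(1−α) = 119.08/428.77 = 0.2777;  α = 0.7223.
Bypass flow = 0.7223×1506 = 1087.8 tonne/day.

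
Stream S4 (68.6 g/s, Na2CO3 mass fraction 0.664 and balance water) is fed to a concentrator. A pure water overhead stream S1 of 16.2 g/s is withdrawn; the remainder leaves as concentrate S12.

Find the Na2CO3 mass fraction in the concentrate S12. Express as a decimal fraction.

Na2CO3 is not removed: 68.6×0.664 = 45.55 g/s of Na2CO3 enters S12.
Concentrate = 68.6 − 16.2 = 52.4 g/s.
Mass fraction = 45.55/52.4 = 0.869.

0.869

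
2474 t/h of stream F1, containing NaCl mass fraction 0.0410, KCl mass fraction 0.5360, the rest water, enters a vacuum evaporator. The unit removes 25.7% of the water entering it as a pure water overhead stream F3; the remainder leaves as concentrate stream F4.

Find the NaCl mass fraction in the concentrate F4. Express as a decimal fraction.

0.0460

NaCl is not removed: 2474×0.041 = 101.43 t/h of NaCl enters F4.
water entering = 2474×0.423 = 1046.5 t/h; overhead removed = 0.257×1046.5 = 268.95 t/h.
Concentrate = 2474 − 268.95 = 2205 t/h.
Mass fraction = 101.43/2205 = 0.0460.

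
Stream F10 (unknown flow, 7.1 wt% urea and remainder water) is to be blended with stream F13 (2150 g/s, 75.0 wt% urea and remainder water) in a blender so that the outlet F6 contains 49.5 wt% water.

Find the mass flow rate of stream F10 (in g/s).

Let F10 be the unknown flow. Total out = 2150 + F10.
water balance: 537.5 + 0.929·F10 = 0.495·(2150 + F10)
(0.929 − 0.495)·F10 = 0.495×2150 − 537.5 = 526.75
F10 = 526.75 / 0.434 = 1213.7 g/s

1214 g/s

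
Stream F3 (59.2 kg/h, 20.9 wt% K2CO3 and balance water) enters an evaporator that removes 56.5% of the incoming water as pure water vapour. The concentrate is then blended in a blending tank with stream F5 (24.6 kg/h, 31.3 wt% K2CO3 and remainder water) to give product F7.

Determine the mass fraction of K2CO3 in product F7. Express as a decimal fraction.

Vapour removed = 0.565×0.791×59.2 = 26.457 kg/h; concentrate = 32.743 kg/h.
K2CO3 reaching the mixer = 12.373 (from concentrate) + 24.6×0.313 = 20.073 kg/h.
Product flow = 32.743 + 24.6 = 57.343 kg/h; K2CO3 fraction = 0.350.

0.350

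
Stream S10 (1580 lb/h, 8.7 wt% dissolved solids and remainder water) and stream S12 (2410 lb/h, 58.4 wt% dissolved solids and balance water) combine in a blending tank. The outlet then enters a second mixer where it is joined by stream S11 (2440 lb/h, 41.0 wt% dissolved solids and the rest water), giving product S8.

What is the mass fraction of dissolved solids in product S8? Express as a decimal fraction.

0.396

Overall, product flow = 6430 lb/h.
dissolved solids in = 1580×0.087 + 2410×0.584 + 2440×0.410 = 2545.3 lb/h.
dissolved solids fraction in S8 = 0.396.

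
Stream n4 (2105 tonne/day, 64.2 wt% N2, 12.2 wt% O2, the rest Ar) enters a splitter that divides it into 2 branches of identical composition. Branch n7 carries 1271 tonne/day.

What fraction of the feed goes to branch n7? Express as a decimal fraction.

0.604

Fraction to n7 = 1271/2105 = 0.6038.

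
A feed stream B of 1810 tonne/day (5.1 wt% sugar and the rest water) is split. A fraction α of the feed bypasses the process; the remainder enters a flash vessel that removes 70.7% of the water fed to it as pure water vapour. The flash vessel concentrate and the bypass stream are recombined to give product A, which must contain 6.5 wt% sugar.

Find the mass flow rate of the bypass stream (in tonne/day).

1229 tonne/day

All 1810×0.051 = 92.31 tonne/day of sugar reaches A, so A = 92.31/0.065 = 1420.2 tonne/day and vapour = 389.85 tonne/day.
The evaporator receives (1−α)·1810 of feed at 0.949 water and removes 0.707 of that water:
0.707×0.949×(1−α)×1810 = 389.85
(1−α) = 389.85/1214.4 = 0.3210;  α = 0.6790.
Bypass flow = 0.6790×1810 = 1229 tonne/day.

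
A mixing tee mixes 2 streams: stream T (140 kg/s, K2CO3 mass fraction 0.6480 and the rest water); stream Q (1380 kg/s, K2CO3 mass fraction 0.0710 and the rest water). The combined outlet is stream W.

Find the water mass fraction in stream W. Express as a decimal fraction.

0.8759

Total flow out = 140 + 1380 = 1520 kg/s.
water in = 140×0.352 + 1380×0.929 = 1331.3 kg/s.
water mass fraction in W = 1331.3/1520 = 0.8759.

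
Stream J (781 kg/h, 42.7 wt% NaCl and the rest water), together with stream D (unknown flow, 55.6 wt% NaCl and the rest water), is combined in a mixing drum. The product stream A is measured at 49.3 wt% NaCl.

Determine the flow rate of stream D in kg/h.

Let D be the unknown flow. Total out = 781 + D.
NaCl balance: 333.49 + 0.556·D = 0.493·(781 + D)
(0.556 − 0.493)·D = 0.493×781 − 333.49 = 51.546
D = 51.546 / 0.063 = 818.19 kg/h

818.2 kg/h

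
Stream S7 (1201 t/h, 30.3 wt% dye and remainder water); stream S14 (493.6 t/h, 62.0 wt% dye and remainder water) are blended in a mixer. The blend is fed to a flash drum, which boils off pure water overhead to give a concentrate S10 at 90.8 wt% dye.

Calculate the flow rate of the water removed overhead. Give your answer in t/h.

dye entering = 1201×0.303 + 493.6×0.620 = 669.93 t/h.
All dye reports to S10, so S10 = 669.93/0.908 = 737.81 t/h.
Total feed = 1694.6 t/h; overhead = 1694.6 − 737.81 = 956.79 t/h.

956.8 t/h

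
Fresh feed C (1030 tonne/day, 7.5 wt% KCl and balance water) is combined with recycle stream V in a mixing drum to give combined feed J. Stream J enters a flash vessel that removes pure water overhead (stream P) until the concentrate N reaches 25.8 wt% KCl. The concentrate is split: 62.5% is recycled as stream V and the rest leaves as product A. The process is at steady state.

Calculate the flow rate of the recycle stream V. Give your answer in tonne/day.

Overall KCl balance (none leaves overhead): KCl in fresh feed = KCl in product, i.e. 1030×0.075 = (1−0.625)·N·0.258.
N = 77.25/(0.258×0.375) = 798.45 tonne/day.
Recycle V = 0.625×798.45 = 499.03 tonne/day.

499 tonne/day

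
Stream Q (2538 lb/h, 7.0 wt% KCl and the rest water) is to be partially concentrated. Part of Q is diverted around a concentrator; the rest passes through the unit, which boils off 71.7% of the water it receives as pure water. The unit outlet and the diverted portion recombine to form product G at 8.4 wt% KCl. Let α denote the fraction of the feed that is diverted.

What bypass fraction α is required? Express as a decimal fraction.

0.750

All 2538×0.070 = 177.66 lb/h of KCl reaches G, so G = 177.66/0.084 = 2115 lb/h and vapour = 423 lb/h.
The evaporator receives (1−α)·2538 of feed at 0.930 water and removes 0.717 of that water:
0.717×0.930×(1−α)×2538 = 423
(1−α) = 423/1692.4 = 0.2499;  α = 0.7501.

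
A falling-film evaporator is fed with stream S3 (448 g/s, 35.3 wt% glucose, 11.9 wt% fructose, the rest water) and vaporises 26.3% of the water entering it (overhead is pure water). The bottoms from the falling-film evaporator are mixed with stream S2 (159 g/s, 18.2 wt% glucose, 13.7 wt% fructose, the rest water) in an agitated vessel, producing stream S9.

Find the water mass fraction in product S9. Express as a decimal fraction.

0.519

Vapour removed = 0.263×0.528×448 = 62.211 g/s; concentrate = 385.79 g/s.
water reaching the mixer = 174.33 (from concentrate) + 159×0.681 = 282.61 g/s.
Product flow = 385.79 + 159 = 544.79 g/s; water fraction = 0.519.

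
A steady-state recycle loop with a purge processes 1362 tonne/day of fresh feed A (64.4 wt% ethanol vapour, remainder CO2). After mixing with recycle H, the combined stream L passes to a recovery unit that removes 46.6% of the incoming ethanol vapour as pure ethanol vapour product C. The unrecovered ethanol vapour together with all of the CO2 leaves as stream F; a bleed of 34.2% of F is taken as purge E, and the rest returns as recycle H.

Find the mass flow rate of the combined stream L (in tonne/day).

CO2 enters only via A and leaves only via the purge: 1362×0.356 = 0.342×(CO2 in F), and the recovery unit passes all CO2, so CO2 in L = CO2 in F = 1417.8 tonne/day.
ethanol vapour in L: m_A = 1362×0.644 + (1−0.342)·(1−0.466)·m_A, so m_A = 877.13/0.6486 = 1352.3 tonne/day.
L = 1352.3 + 1417.8 = 2770 tonne/day.

2770 tonne/day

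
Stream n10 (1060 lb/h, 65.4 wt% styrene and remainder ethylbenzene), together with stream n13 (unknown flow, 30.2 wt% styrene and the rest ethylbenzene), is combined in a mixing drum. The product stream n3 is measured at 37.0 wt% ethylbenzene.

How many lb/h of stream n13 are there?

Let n13 be the unknown flow. Total out = 1060 + n13.
ethylbenzene balance: 366.76 + 0.698·n13 = 0.370·(1060 + n13)
(0.698 − 0.370)·n13 = 0.370×1060 − 366.76 = 25.44
n13 = 25.44 / 0.328 = 77.561 lb/h

77.56 lb/h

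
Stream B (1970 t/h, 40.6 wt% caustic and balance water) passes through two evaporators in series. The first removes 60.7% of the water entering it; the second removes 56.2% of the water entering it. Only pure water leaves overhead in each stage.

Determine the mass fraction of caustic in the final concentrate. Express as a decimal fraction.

water in feed = 1970×0.594 = 1170.2 t/h.
After stage 1: water left = (1−0.607)×1170.2 = 459.88; stream total = 1259.7 t/h.
After stage 2: water left = (1−0.562)×459.88 = 201.43; final concentrate = 1001.2 t/h.
caustic fraction = 799.82/1001.2 = 0.799.

0.799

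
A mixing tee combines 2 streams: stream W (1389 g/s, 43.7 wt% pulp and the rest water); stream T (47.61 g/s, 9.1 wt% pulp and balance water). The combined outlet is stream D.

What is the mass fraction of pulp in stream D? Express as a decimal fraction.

0.426

Total flow out = 1389 + 47.61 = 1436.6 g/s.
pulp in = 1389×0.437 + 47.61×0.091 = 611.33 g/s.
pulp mass fraction in D = 611.33/1436.6 = 0.426.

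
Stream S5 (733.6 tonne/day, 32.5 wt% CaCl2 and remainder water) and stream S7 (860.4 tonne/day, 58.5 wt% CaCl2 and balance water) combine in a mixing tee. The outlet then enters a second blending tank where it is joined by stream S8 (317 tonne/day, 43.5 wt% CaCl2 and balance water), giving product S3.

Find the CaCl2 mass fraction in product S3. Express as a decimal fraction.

Overall, product flow = 1911 tonne/day.
CaCl2 in = 733.6×0.325 + 860.4×0.585 + 317×0.435 = 879.65 tonne/day.
CaCl2 fraction in S3 = 0.460.

0.460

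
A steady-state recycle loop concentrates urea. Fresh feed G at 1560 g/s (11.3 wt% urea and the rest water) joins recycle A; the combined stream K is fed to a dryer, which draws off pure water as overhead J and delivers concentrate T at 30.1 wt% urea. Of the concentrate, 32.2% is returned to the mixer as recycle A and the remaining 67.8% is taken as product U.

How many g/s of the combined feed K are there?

1838 g/s

Overall urea balance (none leaves overhead): urea in fresh feed = urea in product, i.e. 1560×0.113 = (1−0.322)·T·0.301.
T = 176.28/(0.301×0.678) = 863.79 g/s.
Recycle A = 0.322×863.79 = 278.14 g/s.
Combined feed K = 1560 + 278.14 = 1838.1 g/s.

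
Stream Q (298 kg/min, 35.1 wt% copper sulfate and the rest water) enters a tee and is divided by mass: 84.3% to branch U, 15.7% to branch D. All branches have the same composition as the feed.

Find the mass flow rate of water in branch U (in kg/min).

163 kg/min

Branch U total = 0.843×298 = 251.21 kg/min.
water in U = 0.649×251.21 = 163.04 kg/min.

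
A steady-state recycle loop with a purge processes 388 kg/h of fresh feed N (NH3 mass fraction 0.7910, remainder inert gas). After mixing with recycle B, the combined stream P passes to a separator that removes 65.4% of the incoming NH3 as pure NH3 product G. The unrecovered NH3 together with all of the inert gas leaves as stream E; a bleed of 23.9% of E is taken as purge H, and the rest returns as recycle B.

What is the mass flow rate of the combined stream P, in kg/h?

755.9 kg/h

inert gas enters only via N and leaves only via the purge: 388×0.209 = 0.239×(inert gas in E), and the separator passes all inert gas, so inert gas in P = inert gas in E = 339.3 kg/h.
NH3 in P: m_A = 388×0.791 + (1−0.239)·(1−0.654)·m_A, so m_A = 306.91/0.7367 = 416.6 kg/h.
P = 416.6 + 339.3 = 755.9 kg/h.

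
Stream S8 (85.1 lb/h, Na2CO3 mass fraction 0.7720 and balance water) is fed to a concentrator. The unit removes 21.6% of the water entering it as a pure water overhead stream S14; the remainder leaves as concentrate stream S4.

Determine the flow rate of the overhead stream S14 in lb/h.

water entering = 85.1×0.228 = 19.403 lb/h; overhead removed = 0.216×19.403 = 4.191 lb/h.

4.191 lb/h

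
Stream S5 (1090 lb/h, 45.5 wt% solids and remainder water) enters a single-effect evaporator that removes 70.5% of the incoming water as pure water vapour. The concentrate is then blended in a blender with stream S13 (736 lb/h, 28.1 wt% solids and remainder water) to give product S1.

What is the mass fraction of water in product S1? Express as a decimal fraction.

Vapour removed = 0.705×0.545×1090 = 418.81 lb/h; concentrate = 671.19 lb/h.
water reaching the mixer = 175.24 (from concentrate) + 736×0.719 = 704.43 lb/h.
Product flow = 671.19 + 736 = 1407.2 lb/h; water fraction = 0.5006.

0.5006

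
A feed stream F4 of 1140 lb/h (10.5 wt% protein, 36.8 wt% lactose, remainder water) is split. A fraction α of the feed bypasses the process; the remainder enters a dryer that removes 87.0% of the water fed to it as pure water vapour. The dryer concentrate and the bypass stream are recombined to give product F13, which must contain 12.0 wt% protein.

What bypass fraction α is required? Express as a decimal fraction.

All 1140×0.105 = 119.7 lb/h of protein reaches F13, so F13 = 119.7/0.120 = 997.5 lb/h and vapour = 142.5 lb/h.
The evaporator receives (1−α)·1140 of feed at 0.527 water and removes 0.870 of that water:
0.870×0.527×(1−α)×1140 = 142.5
(1−α) = 142.5/522.68 = 0.2726;  α = 0.7274.

0.727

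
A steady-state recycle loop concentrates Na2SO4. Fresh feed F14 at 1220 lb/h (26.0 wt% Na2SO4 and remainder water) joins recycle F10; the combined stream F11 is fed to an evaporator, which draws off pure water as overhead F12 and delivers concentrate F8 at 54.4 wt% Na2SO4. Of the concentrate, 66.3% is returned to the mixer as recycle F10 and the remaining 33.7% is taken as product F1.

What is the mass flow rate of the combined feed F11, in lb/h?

Overall Na2SO4 balance (none leaves overhead): Na2SO4 in fresh feed = Na2SO4 in product, i.e. 1220×0.260 = (1−0.663)·F8·0.544.
F8 = 317.2/(0.544×0.337) = 1730.2 lb/h.
Recycle F10 = 0.663×1730.2 = 1147.1 lb/h.
Combined feed F11 = 1220 + 1147.1 = 2367.1 lb/h.

2367 lb/h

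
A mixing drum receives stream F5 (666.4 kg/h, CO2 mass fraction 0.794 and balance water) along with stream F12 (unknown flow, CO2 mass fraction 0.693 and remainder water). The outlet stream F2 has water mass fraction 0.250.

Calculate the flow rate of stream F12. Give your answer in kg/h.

514.4 kg/h

Let F12 be the unknown flow. Total out = 666.4 + F12.
water balance: 137.28 + 0.307·F12 = 0.250·(666.4 + F12)
(0.307 − 0.250)·F12 = 0.250×666.4 − 137.28 = 29.322
F12 = 29.322 / 0.057 = 514.41 kg/h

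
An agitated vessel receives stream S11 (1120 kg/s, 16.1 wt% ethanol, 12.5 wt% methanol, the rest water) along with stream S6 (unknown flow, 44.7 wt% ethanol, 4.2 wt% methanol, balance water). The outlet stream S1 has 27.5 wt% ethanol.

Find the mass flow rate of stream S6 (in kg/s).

742.3 kg/s

Let S6 be the unknown flow. Total out = 1120 + S6.
ethanol balance: 180.32 + 0.447·S6 = 0.275·(1120 + S6)
(0.447 − 0.275)·S6 = 0.275×1120 − 180.32 = 127.68
S6 = 127.68 / 0.172 = 742.33 kg/s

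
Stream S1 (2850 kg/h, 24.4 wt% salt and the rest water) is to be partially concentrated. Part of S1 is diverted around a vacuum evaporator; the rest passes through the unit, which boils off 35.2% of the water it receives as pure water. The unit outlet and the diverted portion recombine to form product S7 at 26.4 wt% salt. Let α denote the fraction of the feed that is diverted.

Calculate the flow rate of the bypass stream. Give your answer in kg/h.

All 2850×0.244 = 695.4 kg/h of salt reaches S7, so S7 = 695.4/0.264 = 2634.1 kg/h and vapour = 215.91 kg/h.
The evaporator receives (1−α)·2850 of feed at 0.756 water and removes 0.352 of that water:
0.352×0.756×(1−α)×2850 = 215.91
(1−α) = 215.91/758.42 = 0.2847;  α = 0.7153.
Bypass flow = 0.7153×2850 = 2038.7 kg/h.

2039 kg/h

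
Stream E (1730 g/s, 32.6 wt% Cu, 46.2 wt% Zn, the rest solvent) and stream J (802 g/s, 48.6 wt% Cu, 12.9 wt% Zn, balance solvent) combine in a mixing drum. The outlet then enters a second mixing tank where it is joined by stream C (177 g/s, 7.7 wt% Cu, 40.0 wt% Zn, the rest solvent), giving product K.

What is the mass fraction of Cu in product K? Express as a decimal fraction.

Overall, product flow = 2709 g/s.
Cu in = 1730×0.326 + 802×0.486 + 177×0.077 = 967.38 g/s.
Cu fraction in K = 0.357.

0.357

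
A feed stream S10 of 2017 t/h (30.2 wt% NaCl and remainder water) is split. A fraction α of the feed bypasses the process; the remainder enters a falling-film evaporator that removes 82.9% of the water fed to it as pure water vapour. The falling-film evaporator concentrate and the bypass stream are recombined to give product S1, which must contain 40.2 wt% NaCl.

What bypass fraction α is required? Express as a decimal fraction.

0.570

All 2017×0.302 = 609.13 t/h of NaCl reaches S1, so S1 = 609.13/0.402 = 1515.3 t/h and vapour = 501.74 t/h.
The evaporator receives (1−α)·2017 of feed at 0.698 water and removes 0.829 of that water:
0.829×0.698×(1−α)×2017 = 501.74
(1−α) = 501.74/1167.1 = 0.4299;  α = 0.5701.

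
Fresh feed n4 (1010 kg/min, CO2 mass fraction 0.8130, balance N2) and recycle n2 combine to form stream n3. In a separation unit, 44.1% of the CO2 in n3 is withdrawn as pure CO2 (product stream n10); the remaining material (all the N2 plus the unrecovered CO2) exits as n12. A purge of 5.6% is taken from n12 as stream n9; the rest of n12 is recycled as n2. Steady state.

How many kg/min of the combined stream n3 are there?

5111 kg/min

N2 enters only via n4 and leaves only via the purge: 1010×0.187 = 0.056×(N2 in n12), and the separation unit passes all N2, so N2 in n3 = N2 in n12 = 3372.7 kg/min.
CO2 in n3: m_A = 1010×0.813 + (1−0.056)·(1−0.441)·m_A, so m_A = 821.13/0.4723 = 1738.6 kg/min.
n3 = 1738.6 + 3372.7 = 5111.2 kg/min.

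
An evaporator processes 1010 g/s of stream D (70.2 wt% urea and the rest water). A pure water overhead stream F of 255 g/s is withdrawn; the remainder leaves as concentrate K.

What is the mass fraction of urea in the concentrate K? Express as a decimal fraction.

urea is not removed: 1010×0.702 = 709.02 g/s of urea enters K.
Concentrate = 1010 − 255 = 755 g/s.
Mass fraction = 709.02/755 = 0.939.

0.939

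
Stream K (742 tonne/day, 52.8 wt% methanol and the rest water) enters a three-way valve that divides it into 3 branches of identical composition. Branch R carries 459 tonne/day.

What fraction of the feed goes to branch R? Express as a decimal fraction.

0.619

Fraction to R = 459/742 = 0.6186.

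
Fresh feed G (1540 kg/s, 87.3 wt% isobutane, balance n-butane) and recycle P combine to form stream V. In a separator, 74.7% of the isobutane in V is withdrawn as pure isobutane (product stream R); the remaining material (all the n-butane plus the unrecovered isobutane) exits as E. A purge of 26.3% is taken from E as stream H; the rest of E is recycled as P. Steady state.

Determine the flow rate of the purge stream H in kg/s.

305.5 kg/s

n-butane enters only via G and leaves only via the purge: 1540×0.127 = 0.263×(n-butane in E), and the separator passes all n-butane, so n-butane in V = n-butane in E = 743.65 kg/s.
isobutane in V: m_A = 1540×0.873 + (1−0.263)·(1−0.747)·m_A, so m_A = 1344.4/0.8135 = 1652.6 kg/s.
E = (1−0.747)×1652.6 + 743.65 = 1161.7 kg/s.
Purge H = 0.263×1161.7 = 305.54 kg/s.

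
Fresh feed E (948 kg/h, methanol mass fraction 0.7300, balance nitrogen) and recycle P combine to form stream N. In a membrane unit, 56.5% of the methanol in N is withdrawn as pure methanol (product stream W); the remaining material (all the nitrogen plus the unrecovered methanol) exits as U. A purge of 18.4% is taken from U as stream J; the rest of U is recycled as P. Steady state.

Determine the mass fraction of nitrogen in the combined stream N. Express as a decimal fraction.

0.5646

nitrogen enters only via E and leaves only via the purge: 948×0.270 = 0.184×(nitrogen in U), and the membrane unit passes all nitrogen, so nitrogen in N = nitrogen in U = 1391.1 kg/h.
methanol in N: m_A = 948×0.730 + (1−0.184)·(1−0.565)·m_A, so m_A = 692.04/0.6450 = 1072.9 kg/h.
N = 1072.9 + 1391.1 = 2464 kg/h.
nitrogen fraction in N = 1391.1/2464 = 0.5646.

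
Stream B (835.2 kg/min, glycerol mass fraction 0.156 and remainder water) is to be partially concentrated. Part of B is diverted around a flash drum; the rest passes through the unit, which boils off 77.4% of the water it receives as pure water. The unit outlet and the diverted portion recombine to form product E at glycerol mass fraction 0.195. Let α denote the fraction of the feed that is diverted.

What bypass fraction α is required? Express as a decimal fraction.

0.694

All 835.2×0.156 = 130.29 kg/min of glycerol reaches E, so E = 130.29/0.195 = 668.16 kg/min and vapour = 167.04 kg/min.
The evaporator receives (1−α)·835.2 of feed at 0.844 water and removes 0.774 of that water:
0.774×0.844×(1−α)×835.2 = 167.04
(1−α) = 167.04/545.6 = 0.3062;  α = 0.6938.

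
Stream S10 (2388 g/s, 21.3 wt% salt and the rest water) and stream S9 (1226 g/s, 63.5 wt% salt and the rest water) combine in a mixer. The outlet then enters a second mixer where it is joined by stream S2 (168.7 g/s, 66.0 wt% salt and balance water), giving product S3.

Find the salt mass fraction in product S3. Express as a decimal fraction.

0.370

Overall, product flow = 3782.7 g/s.
salt in = 2388×0.213 + 1226×0.635 + 168.7×0.660 = 1398.5 g/s.
salt fraction in S3 = 0.370.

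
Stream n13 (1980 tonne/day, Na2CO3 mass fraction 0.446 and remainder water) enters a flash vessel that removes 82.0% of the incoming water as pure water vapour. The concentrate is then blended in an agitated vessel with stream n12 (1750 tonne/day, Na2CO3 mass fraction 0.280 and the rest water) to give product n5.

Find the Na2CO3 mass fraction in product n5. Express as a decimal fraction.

0.485

Vapour removed = 0.820×0.554×1980 = 899.47 tonne/day; concentrate = 1080.5 tonne/day.
Na2CO3 reaching the mixer = 883.08 (from concentrate) + 1750×0.280 = 1373.1 tonne/day.
Product flow = 1080.5 + 1750 = 2830.5 tonne/day; Na2CO3 fraction = 0.485.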